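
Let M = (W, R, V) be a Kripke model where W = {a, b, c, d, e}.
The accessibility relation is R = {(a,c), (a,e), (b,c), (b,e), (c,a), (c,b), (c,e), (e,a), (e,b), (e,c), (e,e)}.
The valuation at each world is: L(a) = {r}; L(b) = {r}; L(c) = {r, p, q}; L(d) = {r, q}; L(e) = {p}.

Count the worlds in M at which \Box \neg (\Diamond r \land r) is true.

1

Let φ = \Box \neg (\Diamond r \land r). Evaluate φ at each world:
  a (successors {c, e}): φ is false.
  b (successors {c, e}): φ is false.
  c (successors {a, b, e}): φ is false.
  d (successors ∅): φ is true.
  e (successors {a, b, c, e}): φ is false.
For instance, at c:
  At c: \Box \neg (\Diamond r \land r) requires \neg (\Diamond r \land r) at every successor {a, b, e}.
    \neg (\Diamond r \land r) fails at a, so \Box \neg (\Diamond r \land r) is false at c.
      At a: \Diamond r \land r is true, so \neg (\Diamond r \land r) is false.
Satisfying worlds: {d}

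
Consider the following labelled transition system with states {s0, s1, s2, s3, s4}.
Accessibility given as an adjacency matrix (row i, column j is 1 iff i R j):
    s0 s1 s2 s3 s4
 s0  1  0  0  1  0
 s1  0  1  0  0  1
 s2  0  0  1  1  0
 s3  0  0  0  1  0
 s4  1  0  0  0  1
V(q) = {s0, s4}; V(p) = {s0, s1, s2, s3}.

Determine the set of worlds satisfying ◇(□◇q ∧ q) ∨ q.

s0, s1, s4

Let φ = ◇(□◇q ∧ q) ∨ q. Evaluate φ at each world:
  s0 (successors {s0, s3}): φ is true.
  s1 (successors {s1, s4}): φ is true.
  s2 (successors {s2, s3}): φ is false.
  s3 (successors {s3}): φ is false.
  s4 (successors {s0, s4}): φ is true.
For instance, at s4:
  At s4: ◇(□◇q ∧ q) is true, q is true, so ◇(□◇q ∧ q) ∨ q is true.
    At s4: ◇(□◇q ∧ q) requires □◇q ∧ q at some successor in {s0, s4}.
      □◇q ∧ q holds at s4, so ◇(□◇q ∧ q) is true at s4.
Satisfying worlds: {s0, s1, s4}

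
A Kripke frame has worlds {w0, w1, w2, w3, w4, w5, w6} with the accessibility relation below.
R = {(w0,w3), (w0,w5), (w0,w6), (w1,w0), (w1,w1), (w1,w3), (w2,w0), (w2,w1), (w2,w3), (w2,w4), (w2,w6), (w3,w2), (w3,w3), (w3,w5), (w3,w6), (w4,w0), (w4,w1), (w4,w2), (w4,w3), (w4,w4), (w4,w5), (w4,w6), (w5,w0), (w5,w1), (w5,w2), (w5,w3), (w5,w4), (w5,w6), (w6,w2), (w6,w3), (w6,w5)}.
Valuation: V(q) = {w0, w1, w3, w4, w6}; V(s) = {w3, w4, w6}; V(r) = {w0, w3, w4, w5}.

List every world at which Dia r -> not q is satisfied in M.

Let φ = Dia r -> not q. Evaluate φ at each world:
  w0 (successors {w3, w5, w6}): φ is false.
  w1 (successors {w0, w1, w3}): φ is false.
  w2 (successors {w0, w1, w3, w4, w6}): φ is true.
  w3 (successors {w2, w3, w5, w6}): φ is false.
  w4 (successors {w0, w1, w2, w3, w4, w5, w6}): φ is false.
  w5 (successors {w0, w1, w2, w3, w4, w6}): φ is true.
  w6 (successors {w2, w3, w5}): φ is false.
For instance, at w2:
  At w2: Dia r is true, not q is true, so Dia r -> not q is true.
    At w2: Dia r requires r at some successor in {w0, w1, w3, w4, w6}.
      r holds at w0, so Dia r is true at w2.
Satisfying worlds: {w2, w5}

w2, w5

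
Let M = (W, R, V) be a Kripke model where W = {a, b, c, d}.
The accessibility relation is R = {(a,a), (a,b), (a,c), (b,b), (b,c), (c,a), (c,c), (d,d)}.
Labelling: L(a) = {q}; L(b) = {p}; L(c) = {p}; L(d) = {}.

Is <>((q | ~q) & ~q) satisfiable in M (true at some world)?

Let φ = <>((q | ~q) & ~q). Evaluate φ at each world:
  a (successors {a, b, c}): φ is true.
  b (successors {b, c}): φ is true.
  c (successors {a, c}): φ is true.
  d (successors {d}): φ is true.
Detail at a (witness):
  At a: <>((q | ~q) & ~q) requires (q | ~q) & ~q at some successor in {a, b, c}.
    (q | ~q) & ~q holds at b, so <>((q | ~q) & ~q) is true at a.

Yes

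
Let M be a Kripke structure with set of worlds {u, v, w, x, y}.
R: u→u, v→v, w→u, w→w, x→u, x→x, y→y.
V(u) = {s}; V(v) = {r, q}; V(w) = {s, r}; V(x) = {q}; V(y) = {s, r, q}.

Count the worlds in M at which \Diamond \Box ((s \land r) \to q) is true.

Recall that \Box ψ holds at a world iff ψ holds at every accessible world, and \Diamond ψ holds iff ψ holds at some accessible world.
Let φ = \Diamond \Box ((s \land r) \to q). Evaluate φ at each world:
  u (successors {u}): φ is true.
  v (successors {v}): φ is true.
  w (successors {u, w}): φ is true.
  x (successors {u, x}): φ is true.
  y (successors {y}): φ is true.
For instance, at w:
  At w: \Diamond \Box ((s \land r) \to q) requires \Box ((s \land r) \to q) at some successor in {u, w}.
    \Box ((s \land r) \to q) holds at u, so \Diamond \Box ((s \land r) \to q) is true at w.
      At u: \Box ((s \land r) \to q) requires (s \land r) \to q at every successor {u}.
        At u: (s \land r) \to q is true.
      So \Box ((s \land r) \to q) is true at u.
Satisfying worlds: {u, v, w, x, y}

5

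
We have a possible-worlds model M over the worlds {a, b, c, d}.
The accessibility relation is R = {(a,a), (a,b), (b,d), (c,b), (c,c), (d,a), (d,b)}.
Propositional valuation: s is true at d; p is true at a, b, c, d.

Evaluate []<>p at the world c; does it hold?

Yes

At c: []<>p requires <>p at every successor {b, c}.
    At b: <>p requires p at some successor in {d}.
      p holds at d, so <>p is true at b.
    At c: <>p requires p at some successor in {b, c}.
      p holds at b, so <>p is true at c.
So []<>p is true at c.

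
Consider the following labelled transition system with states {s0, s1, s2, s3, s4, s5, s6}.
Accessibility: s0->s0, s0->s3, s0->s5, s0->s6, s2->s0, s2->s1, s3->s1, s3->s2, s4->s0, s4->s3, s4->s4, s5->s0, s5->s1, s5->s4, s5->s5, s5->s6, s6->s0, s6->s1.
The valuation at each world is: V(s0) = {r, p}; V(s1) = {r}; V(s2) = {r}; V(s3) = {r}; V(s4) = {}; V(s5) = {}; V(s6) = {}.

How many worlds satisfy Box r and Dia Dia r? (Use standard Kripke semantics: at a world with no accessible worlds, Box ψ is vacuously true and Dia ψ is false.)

Recall that Box ψ holds at a world iff ψ holds at every accessible world, and Dia ψ holds iff ψ holds at some accessible world.
Let φ = Box r and Dia Dia r. Evaluate φ at each world:
  s0 (successors {s0, s3, s5, s6}): φ is false.
  s1 (successors ∅): φ is false.
  s2 (successors {s0, s1}): φ is true.
  s3 (successors {s1, s2}): φ is true.
  s4 (successors {s0, s3, s4}): φ is false.
  s5 (successors {s0, s1, s4, s5, s6}): φ is false.
  s6 (successors {s0, s1}): φ is true.
For instance, at s3:
  At s3: Box r is true, Dia Dia r is true, so Box r and Dia Dia r is true.
    At s3: Box r requires r at every successor {s1, s2}.
      At s1: r is true.
      At s2: r is true.
    So Box r is true at s3.
    At s3: Dia Dia r requires Dia r at some successor in {s1, s2}.
      Dia r holds at s2, so Dia Dia r is true at s3.
Satisfying worlds: {s2, s3, s6}

3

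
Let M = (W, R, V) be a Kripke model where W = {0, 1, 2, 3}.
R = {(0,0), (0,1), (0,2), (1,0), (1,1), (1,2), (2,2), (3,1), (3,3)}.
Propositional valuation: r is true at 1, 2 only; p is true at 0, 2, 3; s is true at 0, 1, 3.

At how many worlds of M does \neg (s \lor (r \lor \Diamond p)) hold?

0

Let φ = \neg (s \lor (r \lor \Diamond p)). Evaluate φ at each world:
  0 (successors {0, 1, 2}): φ is false.
  1 (successors {0, 1, 2}): φ is false.
  2 (successors {2}): φ is false.
  3 (successors {1, 3}): φ is false.
For instance, at 3:
  At 3: s \lor (r \lor \Diamond p) is true, so \neg (s \lor (r \lor \Diamond p)) is false.
    At 3: s is true, r \lor \Diamond p is true, so s \lor (r \lor \Diamond p) is true.
      At 3: r is false, \Diamond p is true, so r \lor \Diamond p is true.
Satisfying worlds: none.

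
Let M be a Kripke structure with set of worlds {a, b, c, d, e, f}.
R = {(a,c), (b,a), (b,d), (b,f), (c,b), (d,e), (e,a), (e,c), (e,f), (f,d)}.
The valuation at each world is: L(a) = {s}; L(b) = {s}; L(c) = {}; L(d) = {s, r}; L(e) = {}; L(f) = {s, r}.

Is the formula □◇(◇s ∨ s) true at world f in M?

Yes

At f: □◇(◇s ∨ s) requires ◇(◇s ∨ s) at every successor {d}.
    At d: ◇(◇s ∨ s) requires ◇s ∨ s at some successor in {e}.
      ◇s ∨ s holds at e, so ◇(◇s ∨ s) is true at d.
So □◇(◇s ∨ s) is true at f.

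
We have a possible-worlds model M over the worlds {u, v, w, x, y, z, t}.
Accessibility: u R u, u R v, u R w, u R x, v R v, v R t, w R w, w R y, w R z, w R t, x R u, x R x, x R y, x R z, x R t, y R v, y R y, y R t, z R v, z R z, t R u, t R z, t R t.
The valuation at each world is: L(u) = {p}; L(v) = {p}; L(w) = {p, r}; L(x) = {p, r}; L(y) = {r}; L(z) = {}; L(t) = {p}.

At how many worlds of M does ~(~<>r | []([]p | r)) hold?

Let φ = ~(~<>r | []([]p | r)). Evaluate φ at each world:
  u (successors {u, v, w, x}): φ is false.
  v (successors {v, t}): φ is false.
  w (successors {w, y, z, t}): φ is true.
  x (successors {u, x, y, z, t}): φ is true.
  y (successors {v, y, t}): φ is true.
  z (successors {v, z}): φ is false.
  t (successors {u, z, t}): φ is false.
For instance, at z:
  At z: ~<>r | []([]p | r) is true, so ~(~<>r | []([]p | r)) is false.
    At z: ~<>r is true, []([]p | r) is false, so ~<>r | []([]p | r) is true.
      At z: <>r is false, so ~<>r is true.
      At z: []([]p | r) requires []p | r at every successor {v, z}.
        []p | r fails at z, so []([]p | r) is false at z.
Satisfying worlds: {w, x, y}

3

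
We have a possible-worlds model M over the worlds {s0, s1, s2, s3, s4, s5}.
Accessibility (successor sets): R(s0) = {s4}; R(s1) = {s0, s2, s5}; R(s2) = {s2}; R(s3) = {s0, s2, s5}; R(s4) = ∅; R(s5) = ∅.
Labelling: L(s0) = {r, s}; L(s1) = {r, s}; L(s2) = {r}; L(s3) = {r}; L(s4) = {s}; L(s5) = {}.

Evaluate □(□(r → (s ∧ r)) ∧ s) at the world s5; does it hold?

Yes

Recall that □ψ holds at a world iff ψ holds at every accessible world, and ◇ψ holds iff ψ holds at some accessible world.
At s5: no accessible worlds, so □(□(r → (s ∧ r)) ∧ s) holds vacuously.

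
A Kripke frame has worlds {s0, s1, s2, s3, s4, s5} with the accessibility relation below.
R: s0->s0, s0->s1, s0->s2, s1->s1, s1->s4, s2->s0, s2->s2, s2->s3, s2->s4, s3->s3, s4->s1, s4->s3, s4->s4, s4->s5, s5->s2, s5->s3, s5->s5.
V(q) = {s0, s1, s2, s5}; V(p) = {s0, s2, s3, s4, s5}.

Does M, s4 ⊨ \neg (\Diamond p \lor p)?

Recall that \Diamond ψ holds at a world iff ψ holds at some accessible world.
At s4: \Diamond p \lor p is true, so \neg (\Diamond p \lor p) is false.
  At s4: \Diamond p is true, p is true, so \Diamond p \lor p is true.
    At s4: \Diamond p requires p at some successor in {s1, s3, s4, s5}.
      p holds at s3, so \Diamond p is true at s4.

No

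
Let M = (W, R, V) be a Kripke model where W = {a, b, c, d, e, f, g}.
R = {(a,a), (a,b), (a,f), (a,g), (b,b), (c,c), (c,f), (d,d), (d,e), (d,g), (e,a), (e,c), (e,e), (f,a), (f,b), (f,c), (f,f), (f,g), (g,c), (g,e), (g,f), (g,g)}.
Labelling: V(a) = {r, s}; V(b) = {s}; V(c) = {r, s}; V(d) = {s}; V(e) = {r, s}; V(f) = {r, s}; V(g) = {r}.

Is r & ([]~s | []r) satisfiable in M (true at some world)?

Recall that []ψ holds at a world iff ψ holds at every accessible world, and <>ψ holds iff ψ holds at some accessible world.
Let φ = r & ([]~s | []r). Evaluate φ at each world:
  a (successors {a, b, f, g}): φ is false.
  b (successors {b}): φ is false.
  c (successors {c, f}): φ is true.
  d (successors {d, e, g}): φ is false.
  e (successors {a, c, e}): φ is true.
  f (successors {a, b, c, f, g}): φ is false.
  g (successors {c, e, f, g}): φ is true.
Detail at c (witness):
  At c: r is true, []~s | []r is true, so r & ([]~s | []r) is true.
    At c: []~s is false, []r is true, so []~s | []r is true.
      At c: []~s requires ~s at every successor {c, f}.
        ~s fails at c, so []~s is false at c.
      At c: []r requires r at every successor {c, f}.
        At c: r is true.
        At f: r is true.
      So []r is true at c.

Yes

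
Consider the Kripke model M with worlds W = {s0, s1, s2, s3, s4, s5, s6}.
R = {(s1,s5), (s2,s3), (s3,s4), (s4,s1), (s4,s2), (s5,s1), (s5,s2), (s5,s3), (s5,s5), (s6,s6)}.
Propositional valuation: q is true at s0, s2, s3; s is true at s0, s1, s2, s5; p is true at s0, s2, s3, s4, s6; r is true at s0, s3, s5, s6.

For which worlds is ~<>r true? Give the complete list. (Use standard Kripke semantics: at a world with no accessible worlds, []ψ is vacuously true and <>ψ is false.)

Let φ = ~<>r. Evaluate φ at each world:
  s0 (successors ∅): φ is true.
  s1 (successors {s5}): φ is false.
  s2 (successors {s3}): φ is false.
  s3 (successors {s4}): φ is true.
  s4 (successors {s1, s2}): φ is true.
  s5 (successors {s1, s2, s3, s5}): φ is false.
  s6 (successors {s6}): φ is false.
For instance, at s1:
  At s1: <>r is true, so ~<>r is false.
    At s1: <>r requires r at some successor in {s5}.
      r holds at s5, so <>r is true at s1.
Satisfying worlds: {s0, s3, s4}

s0, s3, s4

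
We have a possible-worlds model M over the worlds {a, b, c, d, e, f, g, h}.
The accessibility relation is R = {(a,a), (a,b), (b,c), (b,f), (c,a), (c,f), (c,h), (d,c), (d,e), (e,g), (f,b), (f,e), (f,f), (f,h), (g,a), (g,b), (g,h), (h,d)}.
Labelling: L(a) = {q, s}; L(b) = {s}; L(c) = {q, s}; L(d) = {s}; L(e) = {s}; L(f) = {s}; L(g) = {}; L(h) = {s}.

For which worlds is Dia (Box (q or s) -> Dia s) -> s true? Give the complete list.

Let φ = Dia (Box (q or s) -> Dia s) -> s. Evaluate φ at each world:
  a (successors {a, b}): φ is true.
  b (successors {c, f}): φ is true.
  c (successors {a, f, h}): φ is true.
  d (successors {c, e}): φ is true.
  e (successors {g}): φ is true.
  f (successors {b, e, f, h}): φ is true.
  g (successors {a, b, h}): φ is false.
  h (successors {d}): φ is true.
For instance, at d:
  At d: Dia (Box (q or s) -> Dia s) is true, s is true, so Dia (Box (q or s) -> Dia s) -> s is true.
    At d: Dia (Box (q or s) -> Dia s) requires Box (q or s) -> Dia s at some successor in {c, e}.
      Box (q or s) -> Dia s holds at c, so Dia (Box (q or s) -> Dia s) is true at d.
Satisfying worlds: {a, b, c, d, e, f, h}

a, b, c, d, e, f, h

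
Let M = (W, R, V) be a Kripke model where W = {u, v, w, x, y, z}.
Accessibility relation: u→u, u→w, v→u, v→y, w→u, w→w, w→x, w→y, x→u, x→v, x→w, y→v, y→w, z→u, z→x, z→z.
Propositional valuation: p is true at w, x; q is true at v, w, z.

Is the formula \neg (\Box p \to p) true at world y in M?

No

Recall that \Box ψ holds at a world iff ψ holds at every accessible world, and \Diamond ψ holds iff ψ holds at some accessible world.
At y: \Box p \to p is true, so \neg (\Box p \to p) is false.
  At y: \Box p is false, p is false, so \Box p \to p is true.
    At y: \Box p requires p at every successor {v, w}.
      p fails at v, so \Box p is false at y.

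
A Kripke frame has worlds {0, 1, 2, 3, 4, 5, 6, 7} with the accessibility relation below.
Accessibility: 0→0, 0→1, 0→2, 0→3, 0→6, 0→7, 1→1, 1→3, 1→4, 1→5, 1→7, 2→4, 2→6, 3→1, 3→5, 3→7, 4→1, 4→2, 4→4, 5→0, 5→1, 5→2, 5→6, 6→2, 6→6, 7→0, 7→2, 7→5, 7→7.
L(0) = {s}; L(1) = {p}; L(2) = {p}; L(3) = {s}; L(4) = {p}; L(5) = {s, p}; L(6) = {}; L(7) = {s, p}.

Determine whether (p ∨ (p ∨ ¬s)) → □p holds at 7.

No

Recall that □ψ holds at a world iff ψ holds at every accessible world, and ◇ψ holds iff ψ holds at some accessible world.
At 7: p ∨ (p ∨ ¬s) is true, □p is false, so (p ∨ (p ∨ ¬s)) → □p is false.
  At 7: □p requires p at every successor {0, 2, 5, 7}.
    p fails at 0, so □p is false at 7.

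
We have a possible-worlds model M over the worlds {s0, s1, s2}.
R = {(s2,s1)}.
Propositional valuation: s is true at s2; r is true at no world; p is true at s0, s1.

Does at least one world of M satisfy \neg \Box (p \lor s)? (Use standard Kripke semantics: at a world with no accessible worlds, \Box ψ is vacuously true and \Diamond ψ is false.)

Let φ = \neg \Box (p \lor s). Evaluate φ at each world:
  s0 (successors ∅): φ is false.
  s1 (successors ∅): φ is false.
  s2 (successors {s1}): φ is false.
For instance, at s2:
  At s2: \Box (p \lor s) is true, so \neg \Box (p \lor s) is false.
    At s2: \Box (p \lor s) requires p \lor s at every successor {s1}.
      At s1: p \lor s is true.
    So \Box (p \lor s) is true at s2.

No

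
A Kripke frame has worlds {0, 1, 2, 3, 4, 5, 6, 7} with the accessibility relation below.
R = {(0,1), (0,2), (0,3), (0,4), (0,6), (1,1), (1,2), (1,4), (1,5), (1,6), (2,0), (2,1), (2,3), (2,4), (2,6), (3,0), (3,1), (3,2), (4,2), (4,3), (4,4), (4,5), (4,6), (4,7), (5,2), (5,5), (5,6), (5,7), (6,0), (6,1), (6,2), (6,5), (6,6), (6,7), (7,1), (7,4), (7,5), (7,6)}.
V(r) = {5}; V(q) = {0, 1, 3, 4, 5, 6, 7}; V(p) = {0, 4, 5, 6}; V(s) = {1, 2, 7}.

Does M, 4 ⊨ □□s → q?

Yes

Recall that □ψ holds at a world iff ψ holds at every accessible world, and ◇ψ holds iff ψ holds at some accessible world.
At 4: □□s is false, q is true, so □□s → q is true.
  At 4: □□s requires □s at every successor {2, 3, 4, 5, 6, 7}.
    □s fails at 2, so □□s is false at 4.
      At 2: □s requires s at every successor {0, 1, 3, 4, 6}.
        s fails at 0, so □s is false at 2.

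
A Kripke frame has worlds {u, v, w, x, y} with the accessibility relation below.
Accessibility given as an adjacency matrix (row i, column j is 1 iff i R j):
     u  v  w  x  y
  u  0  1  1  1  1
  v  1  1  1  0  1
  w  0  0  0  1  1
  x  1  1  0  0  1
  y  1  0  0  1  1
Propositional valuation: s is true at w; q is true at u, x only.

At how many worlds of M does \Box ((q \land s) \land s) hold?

Let φ = \Box ((q \land s) \land s). Evaluate φ at each world:
  u (successors {v, w, x, y}): φ is false.
  v (successors {u, v, w, y}): φ is false.
  w (successors {x, y}): φ is false.
  x (successors {u, v, y}): φ is false.
  y (successors {u, x, y}): φ is false.
For instance, at x:
  At x: \Box ((q \land s) \land s) requires (q \land s) \land s at every successor {u, v, y}.
    (q \land s) \land s fails at u, so \Box ((q \land s) \land s) is false at x.
Satisfying worlds: none.

0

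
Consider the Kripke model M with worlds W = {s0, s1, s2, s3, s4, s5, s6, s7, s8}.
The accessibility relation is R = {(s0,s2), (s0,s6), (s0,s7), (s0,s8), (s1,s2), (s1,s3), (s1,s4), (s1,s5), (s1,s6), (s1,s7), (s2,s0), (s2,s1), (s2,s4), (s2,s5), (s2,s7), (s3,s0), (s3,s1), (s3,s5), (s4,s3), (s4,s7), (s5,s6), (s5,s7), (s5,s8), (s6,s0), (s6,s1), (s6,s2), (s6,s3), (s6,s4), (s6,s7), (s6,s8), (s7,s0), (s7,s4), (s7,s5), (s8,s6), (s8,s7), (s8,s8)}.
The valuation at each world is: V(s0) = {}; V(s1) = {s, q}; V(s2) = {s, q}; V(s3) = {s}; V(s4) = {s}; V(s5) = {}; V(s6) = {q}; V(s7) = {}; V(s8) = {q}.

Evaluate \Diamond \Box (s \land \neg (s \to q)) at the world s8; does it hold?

No

Recall that \Box ψ holds at a world iff ψ holds at every accessible world, and \Diamond ψ holds iff ψ holds at some accessible world.
At s8: \Diamond \Box (s \land \neg (s \to q)) requires \Box (s \land \neg (s \to q)) at some successor in {s6, s7, s8}.
  At s6: \Box (s \land \neg (s \to q)) is false.
  At s7: \Box (s \land \neg (s \to q)) is false.
  At s8: \Box (s \land \neg (s \to q)) is false.
So \Diamond \Box (s \land \neg (s \to q)) is false at s8.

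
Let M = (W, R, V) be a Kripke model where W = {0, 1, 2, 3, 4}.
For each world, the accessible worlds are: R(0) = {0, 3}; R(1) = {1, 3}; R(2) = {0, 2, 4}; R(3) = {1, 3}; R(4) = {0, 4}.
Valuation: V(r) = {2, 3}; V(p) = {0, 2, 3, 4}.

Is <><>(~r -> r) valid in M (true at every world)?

Let φ = <><>(~r -> r). Evaluate φ at each world:
  0 (successors {0, 3}): φ is true.
  1 (successors {1, 3}): φ is true.
  2 (successors {0, 2, 4}): φ is true.
  3 (successors {1, 3}): φ is true.
  4 (successors {0, 4}): φ is true.
For instance, at 1:
  At 1: <><>(~r -> r) requires <>(~r -> r) at some successor in {1, 3}.
    <>(~r -> r) holds at 1, so <><>(~r -> r) is true at 1.
      At 1: <>(~r -> r) requires ~r -> r at some successor in {1, 3}.
        ~r -> r holds at 3, so <>(~r -> r) is true at 1.

Yes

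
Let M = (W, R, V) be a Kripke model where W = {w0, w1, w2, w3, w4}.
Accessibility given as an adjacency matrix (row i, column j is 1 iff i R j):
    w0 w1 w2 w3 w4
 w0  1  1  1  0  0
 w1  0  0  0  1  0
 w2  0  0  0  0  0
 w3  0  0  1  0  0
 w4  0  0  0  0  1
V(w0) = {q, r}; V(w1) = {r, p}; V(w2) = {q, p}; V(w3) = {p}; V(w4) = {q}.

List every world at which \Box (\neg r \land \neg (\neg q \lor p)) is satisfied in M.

w2, w4

Recall that \Box ψ holds at a world iff ψ holds at every accessible world, and \Diamond ψ holds iff ψ holds at some accessible world.
Let φ = \Box (\neg r \land \neg (\neg q \lor p)). Evaluate φ at each world:
  w0 (successors {w0, w1, w2}): φ is false.
  w1 (successors {w3}): φ is false.
  w2 (successors ∅): φ is true.
  w3 (successors {w2}): φ is false.
  w4 (successors {w4}): φ is true.
For instance, at w1:
  At w1: \Box (\neg r \land \neg (\neg q \lor p)) requires \neg r \land \neg (\neg q \lor p) at every successor {w3}.
    \neg r \land \neg (\neg q \lor p) fails at w3, so \Box (\neg r \land \neg (\neg q \lor p)) is false at w1.
Satisfying worlds: {w2, w4}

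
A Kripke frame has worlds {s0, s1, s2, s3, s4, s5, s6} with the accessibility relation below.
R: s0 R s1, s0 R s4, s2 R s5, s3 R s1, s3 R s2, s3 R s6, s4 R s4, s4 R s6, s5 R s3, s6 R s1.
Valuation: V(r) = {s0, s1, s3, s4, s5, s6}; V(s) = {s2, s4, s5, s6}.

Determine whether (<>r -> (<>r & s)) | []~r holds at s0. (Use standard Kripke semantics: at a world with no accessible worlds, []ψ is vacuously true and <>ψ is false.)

No

Recall that []ψ holds at a world iff ψ holds at every accessible world, and <>ψ holds iff ψ holds at some accessible world.
At s0: <>r -> (<>r & s) is false, []~r is false, so (<>r -> (<>r & s)) | []~r is false.
  At s0: <>r is true, <>r & s is false, so <>r -> (<>r & s) is false.
    At s0: <>r requires r at some successor in {s1, s4}.
      r holds at s1, so <>r is true at s0.
    At s0: <>r is true, s is false, so <>r & s is false.
      At s0: <>r requires r at some successor in {s1, s4}.
        r holds at s1, so <>r is true at s0.
  At s0: []~r requires ~r at every successor {s1, s4}.
    ~r fails at s1, so []~r is false at s0.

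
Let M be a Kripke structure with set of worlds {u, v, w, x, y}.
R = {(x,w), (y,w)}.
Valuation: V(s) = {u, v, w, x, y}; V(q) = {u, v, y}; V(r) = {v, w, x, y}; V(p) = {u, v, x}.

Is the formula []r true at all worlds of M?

Yes

Let φ = []r. Evaluate φ at each world:
  u (successors ∅): φ is true.
  v (successors ∅): φ is true.
  w (successors ∅): φ is true.
  x (successors {w}): φ is true.
  y (successors {w}): φ is true.
For instance, at x:
  At x: []r requires r at every successor {w}.
    At w: r is true.
  So []r is true at x.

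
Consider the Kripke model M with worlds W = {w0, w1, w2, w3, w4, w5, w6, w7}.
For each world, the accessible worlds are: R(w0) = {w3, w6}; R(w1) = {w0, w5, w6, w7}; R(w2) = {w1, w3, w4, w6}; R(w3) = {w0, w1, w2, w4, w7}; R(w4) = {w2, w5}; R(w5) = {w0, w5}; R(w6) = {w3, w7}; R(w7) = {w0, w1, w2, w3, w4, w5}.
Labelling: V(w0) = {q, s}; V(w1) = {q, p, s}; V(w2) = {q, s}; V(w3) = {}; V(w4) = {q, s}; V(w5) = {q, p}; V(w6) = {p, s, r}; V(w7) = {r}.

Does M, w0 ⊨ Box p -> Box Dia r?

Yes

At w0: Box p is false, Box Dia r is true, so Box p -> Box Dia r is true.
  At w0: Box p requires p at every successor {w3, w6}.
    p fails at w3, so Box p is false at w0.
  At w0: Box Dia r requires Dia r at every successor {w3, w6}.
      At w3: Dia r requires r at some successor in {w0, w1, w2, w4, w7}.
        r holds at w7, so Dia r is true at w3.
      At w6: Dia r requires r at some successor in {w3, w7}.
        r holds at w7, so Dia r is true at w6.
  So Box Dia r is true at w0.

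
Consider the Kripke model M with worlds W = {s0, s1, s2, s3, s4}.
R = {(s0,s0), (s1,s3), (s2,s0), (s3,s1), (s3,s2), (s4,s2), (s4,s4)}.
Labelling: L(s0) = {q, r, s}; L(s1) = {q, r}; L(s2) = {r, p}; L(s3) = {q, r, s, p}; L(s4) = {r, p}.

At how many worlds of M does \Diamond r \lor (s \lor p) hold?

Let φ = \Diamond r \lor (s \lor p). Evaluate φ at each world:
  s0 (successors {s0}): φ is true.
  s1 (successors {s3}): φ is true.
  s2 (successors {s0}): φ is true.
  s3 (successors {s1, s2}): φ is true.
  s4 (successors {s2, s4}): φ is true.
For instance, at s4:
  At s4: \Diamond r is true, s \lor p is true, so \Diamond r \lor (s \lor p) is true.
    At s4: \Diamond r requires r at some successor in {s2, s4}.
      r holds at s2, so \Diamond r is true at s4.
Satisfying worlds: {s0, s1, s2, s3, s4}

5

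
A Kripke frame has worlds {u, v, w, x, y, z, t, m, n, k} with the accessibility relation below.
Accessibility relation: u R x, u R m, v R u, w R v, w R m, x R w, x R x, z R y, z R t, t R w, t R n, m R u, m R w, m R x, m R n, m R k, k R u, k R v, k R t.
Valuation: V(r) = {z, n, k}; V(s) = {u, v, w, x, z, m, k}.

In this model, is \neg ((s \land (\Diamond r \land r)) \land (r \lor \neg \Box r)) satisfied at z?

Yes

Recall that \Box ψ holds at a world iff ψ holds at every accessible world, and \Diamond ψ holds iff ψ holds at some accessible world.
At z: (s \land (\Diamond r \land r)) \land (r \lor \neg \Box r) is false, so \neg ((s \land (\Diamond r \land r)) \land (r \lor \neg \Box r)) is true.
  At z: s \land (\Diamond r \land r) is false, r \lor \neg \Box r is true, so (s \land (\Diamond r \land r)) \land (r \lor \neg \Box r) is false.
    At z: s is true, \Diamond r \land r is false, so s \land (\Diamond r \land r) is false.
      At z: \Diamond r is false, r is true, so \Diamond r \land r is false.
    At z: r is true, \neg \Box r is true, so r \lor \neg \Box r is true.
      At z: \Box r is false, so \neg \Box r is true.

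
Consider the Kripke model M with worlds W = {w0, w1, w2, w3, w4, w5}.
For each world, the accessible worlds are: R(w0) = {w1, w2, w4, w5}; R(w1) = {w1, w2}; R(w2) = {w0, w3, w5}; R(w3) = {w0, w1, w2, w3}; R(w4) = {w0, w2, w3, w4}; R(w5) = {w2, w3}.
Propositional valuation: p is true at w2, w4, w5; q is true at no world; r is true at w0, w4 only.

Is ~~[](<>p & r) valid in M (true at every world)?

Let φ = ~~[](<>p & r). Evaluate φ at each world:
  w0 (successors {w1, w2, w4, w5}): φ is false.
  w1 (successors {w1, w2}): φ is false.
  w2 (successors {w0, w3, w5}): φ is false.
  w3 (successors {w0, w1, w2, w3}): φ is false.
  w4 (successors {w0, w2, w3, w4}): φ is false.
  w5 (successors {w2, w3}): φ is false.
Detail at w0 (counterexample):
  At w0: ~[](<>p & r) is true, so ~~[](<>p & r) is false.
    At w0: [](<>p & r) is false, so ~[](<>p & r) is true.
      At w0: [](<>p & r) requires <>p & r at every successor {w1, w2, w4, w5}.
        <>p & r fails at w1, so [](<>p & r) is false at w0.

No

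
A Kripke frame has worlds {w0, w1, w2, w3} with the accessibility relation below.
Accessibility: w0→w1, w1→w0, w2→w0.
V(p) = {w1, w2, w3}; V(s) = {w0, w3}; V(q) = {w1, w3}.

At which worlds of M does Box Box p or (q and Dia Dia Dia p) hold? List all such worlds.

w1, w2, w3

Recall that Box ψ holds at a world iff ψ holds at every accessible world, and Dia ψ holds iff ψ holds at some accessible world.
Let φ = Box Box p or (q and Dia Dia Dia p). Evaluate φ at each world:
  w0 (successors {w1}): φ is false.
  w1 (successors {w0}): φ is true.
  w2 (successors {w0}): φ is true.
  w3 (successors ∅): φ is true.
For instance, at w1:
  At w1: Box Box p is true, q and Dia Dia Dia p is false, so Box Box p or (q and Dia Dia Dia p) is true.
    At w1: Box Box p requires Box p at every successor {w0}.
      At w0: Box p is true.
    So Box Box p is true at w1.
    At w1: q is true, Dia Dia Dia p is false, so q and Dia Dia Dia p is false.
      At w1: Dia Dia Dia p requires Dia Dia p at some successor in {w0}.
        At w0: Dia Dia p is false.
      So Dia Dia Dia p is false at w1.
Satisfying worlds: {w1, w2, w3}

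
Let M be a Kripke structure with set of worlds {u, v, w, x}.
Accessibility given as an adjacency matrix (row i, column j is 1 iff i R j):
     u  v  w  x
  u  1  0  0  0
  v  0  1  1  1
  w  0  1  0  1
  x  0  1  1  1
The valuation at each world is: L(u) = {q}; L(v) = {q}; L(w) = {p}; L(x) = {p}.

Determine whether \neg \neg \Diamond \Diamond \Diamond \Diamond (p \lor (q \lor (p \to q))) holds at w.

Yes

Recall that \Diamond ψ holds at a world iff ψ holds at some accessible world.
At w: \neg \Diamond \Diamond \Diamond \Diamond (p \lor (q \lor (p \to q))) is false, so \neg \neg \Diamond \Diamond \Diamond \Diamond (p \lor (q \lor (p \to q))) is true.
  At w: \Diamond \Diamond \Diamond \Diamond (p \lor (q \lor (p \to q))) is true, so \neg \Diamond \Diamond \Diamond \Diamond (p \lor (q \lor (p \to q))) is false.
    At w: \Diamond \Diamond \Diamond \Diamond (p \lor (q \lor (p \to q))) requires \Diamond \Diamond \Diamond (p \lor (q \lor (p \to q))) at some successor in {v, x}.
      \Diamond \Diamond \Diamond (p \lor (q \lor (p \to q))) holds at v, so \Diamond \Diamond \Diamond \Diamond (p \lor (q \lor (p \to q))) is true at w.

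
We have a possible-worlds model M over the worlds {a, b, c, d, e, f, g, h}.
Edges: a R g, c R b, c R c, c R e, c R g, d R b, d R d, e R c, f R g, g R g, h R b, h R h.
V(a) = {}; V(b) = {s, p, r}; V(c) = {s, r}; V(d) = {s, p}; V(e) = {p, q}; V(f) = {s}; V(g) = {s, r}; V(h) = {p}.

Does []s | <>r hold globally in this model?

Let φ = []s | <>r. Evaluate φ at each world:
  a (successors {g}): φ is true.
  b (successors ∅): φ is true.
  c (successors {b, c, e, g}): φ is true.
  d (successors {b, d}): φ is true.
  e (successors {c}): φ is true.
  f (successors {g}): φ is true.
  g (successors {g}): φ is true.
  h (successors {b, h}): φ is true.
For instance, at g:
  At g: []s is true, <>r is true, so []s | <>r is true.
    At g: []s requires s at every successor {g}.
      At g: s is true.
    So []s is true at g.
    At g: <>r requires r at some successor in {g}.
      r holds at g, so <>r is true at g.

Yes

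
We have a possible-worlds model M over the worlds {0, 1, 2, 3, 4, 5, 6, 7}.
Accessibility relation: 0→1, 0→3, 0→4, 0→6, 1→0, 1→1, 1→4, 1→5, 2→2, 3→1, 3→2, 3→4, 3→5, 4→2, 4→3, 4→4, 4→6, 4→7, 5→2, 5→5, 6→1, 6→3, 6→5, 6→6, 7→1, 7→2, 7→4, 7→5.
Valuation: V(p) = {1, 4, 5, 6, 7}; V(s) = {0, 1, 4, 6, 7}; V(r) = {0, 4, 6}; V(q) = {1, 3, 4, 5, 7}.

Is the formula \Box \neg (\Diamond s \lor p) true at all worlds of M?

Recall that \Box ψ holds at a world iff ψ holds at every accessible world, and \Diamond ψ holds iff ψ holds at some accessible world.
Let φ = \Box \neg (\Diamond s \lor p). Evaluate φ at each world:
  0 (successors {1, 3, 4, 6}): φ is false.
  1 (successors {0, 1, 4, 5}): φ is false.
  2 (successors {2}): φ is true.
  3 (successors {1, 2, 4, 5}): φ is false.
  4 (successors {2, 3, 4, 6, 7}): φ is false.
  5 (successors {2, 5}): φ is false.
  6 (successors {1, 3, 5, 6}): φ is false.
  7 (successors {1, 2, 4, 5}): φ is false.
Detail at 0 (counterexample):
  At 0: \Box \neg (\Diamond s \lor p) requires \neg (\Diamond s \lor p) at every successor {1, 3, 4, 6}.
    \neg (\Diamond s \lor p) fails at 1, so \Box \neg (\Diamond s \lor p) is false at 0.
      At 1: \Diamond s \lor p is true, so \neg (\Diamond s \lor p) is false.

No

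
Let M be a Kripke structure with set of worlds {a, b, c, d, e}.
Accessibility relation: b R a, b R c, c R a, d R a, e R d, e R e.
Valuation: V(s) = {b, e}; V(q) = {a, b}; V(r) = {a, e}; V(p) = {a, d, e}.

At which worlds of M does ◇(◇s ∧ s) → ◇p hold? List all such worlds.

Let φ = ◇(◇s ∧ s) → ◇p. Evaluate φ at each world:
  a (successors ∅): φ is true.
  b (successors {a, c}): φ is true.
  c (successors {a}): φ is true.
  d (successors {a}): φ is true.
  e (successors {d, e}): φ is true.
For instance, at e:
  At e: ◇(◇s ∧ s) is true, ◇p is true, so ◇(◇s ∧ s) → ◇p is true.
    At e: ◇(◇s ∧ s) requires ◇s ∧ s at some successor in {d, e}.
      ◇s ∧ s holds at e, so ◇(◇s ∧ s) is true at e.
    At e: ◇p requires p at some successor in {d, e}.
      p holds at d, so ◇p is true at e.
Satisfying worlds: {a, b, c, d, e}

a, b, c, d, e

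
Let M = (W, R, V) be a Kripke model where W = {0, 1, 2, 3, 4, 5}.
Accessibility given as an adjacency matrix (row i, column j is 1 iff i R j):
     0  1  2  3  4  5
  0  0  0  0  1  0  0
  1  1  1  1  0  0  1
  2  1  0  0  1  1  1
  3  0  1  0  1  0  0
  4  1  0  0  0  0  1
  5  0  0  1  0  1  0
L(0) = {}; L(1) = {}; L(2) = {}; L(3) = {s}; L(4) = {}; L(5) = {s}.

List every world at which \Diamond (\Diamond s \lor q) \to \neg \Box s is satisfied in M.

Let φ = \Diamond (\Diamond s \lor q) \to \neg \Box s. Evaluate φ at each world:
  0 (successors {3}): φ is false.
  1 (successors {0, 1, 2, 5}): φ is true.
  2 (successors {0, 3, 4, 5}): φ is true.
  3 (successors {1, 3}): φ is true.
  4 (successors {0, 5}): φ is true.
  5 (successors {2, 4}): φ is true.
For instance, at 0:
  At 0: \Diamond (\Diamond s \lor q) is true, \neg \Box s is false, so \Diamond (\Diamond s \lor q) \to \neg \Box s is false.
    At 0: \Diamond (\Diamond s \lor q) requires \Diamond s \lor q at some successor in {3}.
      \Diamond s \lor q holds at 3, so \Diamond (\Diamond s \lor q) is true at 0.
    At 0: \Box s is true, so \neg \Box s is false.
      At 0: \Box s requires s at every successor {3}.
        At 3: s is true.
      So \Box s is true at 0.
Satisfying worlds: {1, 2, 3, 4, 5}

1, 2, 3, 4, 5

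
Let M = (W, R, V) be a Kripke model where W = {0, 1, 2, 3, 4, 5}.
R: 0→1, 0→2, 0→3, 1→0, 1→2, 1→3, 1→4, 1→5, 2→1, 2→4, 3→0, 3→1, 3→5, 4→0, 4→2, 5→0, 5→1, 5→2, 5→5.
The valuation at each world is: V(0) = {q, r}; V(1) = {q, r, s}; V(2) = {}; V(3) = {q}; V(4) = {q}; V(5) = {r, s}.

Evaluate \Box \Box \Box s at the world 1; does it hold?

No

At 1: \Box \Box \Box s requires \Box \Box s at every successor {0, 2, 3, 4, 5}.
  \Box \Box s fails at 0, so \Box \Box \Box s is false at 1.
    At 0: \Box \Box s requires \Box s at every successor {1, 2, 3}.
      \Box s fails at 1, so \Box \Box s is false at 0.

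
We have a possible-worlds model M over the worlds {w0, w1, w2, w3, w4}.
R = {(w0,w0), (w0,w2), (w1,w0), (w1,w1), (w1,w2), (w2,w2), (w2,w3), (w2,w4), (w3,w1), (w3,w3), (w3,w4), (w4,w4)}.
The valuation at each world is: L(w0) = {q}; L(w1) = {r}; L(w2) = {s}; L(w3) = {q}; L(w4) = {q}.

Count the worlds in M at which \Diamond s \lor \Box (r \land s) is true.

Recall that \Box ψ holds at a world iff ψ holds at every accessible world, and \Diamond ψ holds iff ψ holds at some accessible world.
Let φ = \Diamond s \lor \Box (r \land s). Evaluate φ at each world:
  w0 (successors {w0, w2}): φ is true.
  w1 (successors {w0, w1, w2}): φ is true.
  w2 (successors {w2, w3, w4}): φ is true.
  w3 (successors {w1, w3, w4}): φ is false.
  w4 (successors {w4}): φ is false.
For instance, at w3:
  At w3: \Diamond s is false, \Box (r \land s) is false, so \Diamond s \lor \Box (r \land s) is false.
    At w3: \Diamond s requires s at some successor in {w1, w3, w4}.
      At w1: s is false.
      At w3: s is false.
      At w4: s is false.
    So \Diamond s is false at w3.
    At w3: \Box (r \land s) requires r \land s at every successor {w1, w3, w4}.
      r \land s fails at w1, so \Box (r \land s) is false at w3.
Satisfying worlds: {w0, w1, w2}

3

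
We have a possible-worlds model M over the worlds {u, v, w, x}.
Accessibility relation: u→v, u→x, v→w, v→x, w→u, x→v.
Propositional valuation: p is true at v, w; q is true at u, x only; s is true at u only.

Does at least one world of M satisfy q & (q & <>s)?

Let φ = q & (q & <>s). Evaluate φ at each world:
  u (successors {v, x}): φ is false.
  v (successors {w, x}): φ is false.
  w (successors {u}): φ is false.
  x (successors {v}): φ is false.
For instance, at v:
  At v: q is false, q & <>s is false, so q & (q & <>s) is false.
    At v: q is false, <>s is false, so q & <>s is false.
      At v: <>s requires s at some successor in {w, x}.
        At w: s is false.
        At x: s is false.
      So <>s is false at v.

No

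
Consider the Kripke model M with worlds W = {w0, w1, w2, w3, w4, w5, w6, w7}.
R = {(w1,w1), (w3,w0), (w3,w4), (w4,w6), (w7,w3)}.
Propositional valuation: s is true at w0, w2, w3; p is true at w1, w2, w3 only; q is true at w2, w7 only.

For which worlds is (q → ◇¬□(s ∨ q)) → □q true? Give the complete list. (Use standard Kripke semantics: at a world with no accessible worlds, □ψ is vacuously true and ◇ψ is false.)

w0, w2, w5, w6

Recall that □ψ holds at a world iff ψ holds at every accessible world, and ◇ψ holds iff ψ holds at some accessible world.
Let φ = (q → ◇¬□(s ∨ q)) → □q. Evaluate φ at each world:
  w0 (successors ∅): φ is true.
  w1 (successors {w1}): φ is false.
  w2 (successors ∅): φ is true.
  w3 (successors {w0, w4}): φ is false.
  w4 (successors {w6}): φ is false.
  w5 (successors ∅): φ is true.
  w6 (successors ∅): φ is true.
  w7 (successors {w3}): φ is false.
For instance, at w1:
  At w1: q → ◇¬□(s ∨ q) is true, □q is false, so (q → ◇¬□(s ∨ q)) → □q is false.
    At w1: q is false, ◇¬□(s ∨ q) is true, so q → ◇¬□(s ∨ q) is true.
      At w1: ◇¬□(s ∨ q) requires ¬□(s ∨ q) at some successor in {w1}.
        ¬□(s ∨ q) holds at w1, so ◇¬□(s ∨ q) is true at w1.
    At w1: □q requires q at every successor {w1}.
      q fails at w1, so □q is false at w1.
Satisfying worlds: {w0, w2, w5, w6}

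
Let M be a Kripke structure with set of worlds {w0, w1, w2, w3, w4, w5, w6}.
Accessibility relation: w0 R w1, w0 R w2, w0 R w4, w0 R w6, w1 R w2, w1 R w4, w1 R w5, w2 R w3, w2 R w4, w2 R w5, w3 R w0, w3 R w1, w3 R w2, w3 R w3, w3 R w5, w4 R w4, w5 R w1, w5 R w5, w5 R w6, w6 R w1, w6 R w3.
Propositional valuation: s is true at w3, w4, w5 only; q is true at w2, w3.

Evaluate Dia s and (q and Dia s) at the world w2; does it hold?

Recall that Dia ψ holds at a world iff ψ holds at some accessible world.
At w2: Dia s is true, q and Dia s is true, so Dia s and (q and Dia s) is true.
  At w2: Dia s requires s at some successor in {w3, w4, w5}.
    s holds at w3, so Dia s is true at w2.
  At w2: q is true, Dia s is true, so q and Dia s is true.
    At w2: Dia s requires s at some successor in {w3, w4, w5}.
      s holds at w3, so Dia s is true at w2.

Yes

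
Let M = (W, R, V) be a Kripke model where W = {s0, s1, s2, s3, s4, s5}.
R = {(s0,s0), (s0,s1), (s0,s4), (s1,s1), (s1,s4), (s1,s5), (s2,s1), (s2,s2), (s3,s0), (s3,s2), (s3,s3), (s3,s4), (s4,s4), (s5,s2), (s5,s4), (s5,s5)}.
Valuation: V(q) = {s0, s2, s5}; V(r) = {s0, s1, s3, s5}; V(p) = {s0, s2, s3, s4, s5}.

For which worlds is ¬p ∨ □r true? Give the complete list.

Let φ = ¬p ∨ □r. Evaluate φ at each world:
  s0 (successors {s0, s1, s4}): φ is false.
  s1 (successors {s1, s4, s5}): φ is true.
  s2 (successors {s1, s2}): φ is false.
  s3 (successors {s0, s2, s3, s4}): φ is false.
  s4 (successors {s4}): φ is false.
  s5 (successors {s2, s4, s5}): φ is false.
For instance, at s3:
  At s3: ¬p is false, □r is false, so ¬p ∨ □r is false.
    At s3: □r requires r at every successor {s0, s2, s3, s4}.
      r fails at s2, so □r is false at s3.
Satisfying worlds: {s1}

s1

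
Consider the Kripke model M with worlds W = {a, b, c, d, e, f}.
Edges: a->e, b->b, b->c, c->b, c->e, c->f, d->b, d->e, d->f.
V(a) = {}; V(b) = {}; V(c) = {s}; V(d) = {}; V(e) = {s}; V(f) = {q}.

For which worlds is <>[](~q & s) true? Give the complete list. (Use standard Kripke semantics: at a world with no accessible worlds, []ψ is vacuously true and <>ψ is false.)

a, c, d

Recall that []ψ holds at a world iff ψ holds at every accessible world, and <>ψ holds iff ψ holds at some accessible world.
Let φ = <>[](~q & s). Evaluate φ at each world:
  a (successors {e}): φ is true.
  b (successors {b, c}): φ is false.
  c (successors {b, e, f}): φ is true.
  d (successors {b, e, f}): φ is true.
  e (successors ∅): φ is false.
  f (successors ∅): φ is false.
For instance, at a:
  At a: <>[](~q & s) requires [](~q & s) at some successor in {e}.
    [](~q & s) holds at e, so <>[](~q & s) is true at a.
      At e: no accessible worlds, so [](~q & s) holds vacuously.
Satisfying worlds: {a, c, d}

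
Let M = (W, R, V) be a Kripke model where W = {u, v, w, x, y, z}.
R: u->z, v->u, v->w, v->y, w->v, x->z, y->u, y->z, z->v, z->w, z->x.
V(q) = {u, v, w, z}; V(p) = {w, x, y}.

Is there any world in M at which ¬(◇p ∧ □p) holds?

Yes

Let φ = ¬(◇p ∧ □p). Evaluate φ at each world:
  u (successors {z}): φ is true.
  v (successors {u, w, y}): φ is true.
  w (successors {v}): φ is true.
  x (successors {z}): φ is true.
  y (successors {u, z}): φ is true.
  z (successors {v, w, x}): φ is true.
Detail at u (witness):
  At u: ◇p ∧ □p is false, so ¬(◇p ∧ □p) is true.
    At u: ◇p is false, □p is false, so ◇p ∧ □p is false.
      At u: ◇p requires p at some successor in {z}.
        At z: p is false.
      So ◇p is false at u.
      At u: □p requires p at every successor {z}.
        p fails at z, so □p is false at u.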